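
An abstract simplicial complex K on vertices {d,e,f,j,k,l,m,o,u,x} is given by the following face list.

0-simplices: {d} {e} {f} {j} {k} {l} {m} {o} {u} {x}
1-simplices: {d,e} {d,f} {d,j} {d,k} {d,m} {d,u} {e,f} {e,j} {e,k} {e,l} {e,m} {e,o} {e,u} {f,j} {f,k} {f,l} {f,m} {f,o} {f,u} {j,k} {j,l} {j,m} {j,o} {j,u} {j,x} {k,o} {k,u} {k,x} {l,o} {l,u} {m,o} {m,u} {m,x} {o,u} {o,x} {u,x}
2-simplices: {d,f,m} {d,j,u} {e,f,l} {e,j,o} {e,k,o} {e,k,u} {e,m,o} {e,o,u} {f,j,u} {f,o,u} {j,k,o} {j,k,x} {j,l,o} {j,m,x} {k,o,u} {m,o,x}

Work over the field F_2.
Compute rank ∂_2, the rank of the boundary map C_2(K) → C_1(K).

rank∂_2=15

n_0=10 n_1=36 n_2=16  [Z2]
∂1: piv[de,df,dj,dk,dm,du,el,eo,jx] rk=9  ker:ef,ej,ek,em,eu,fj,fk,fl,fm,fo,fu,jk,jl,jm,jo,ju,ko,ku,kx,lo,lu,mo,mu,mx,ou,ox,ux
∂2: piv[dfm,dju,efl,ejo,eko,eku,emo,eou,fju,fou,jko,jkx,jlo,jmx,mox] rk=15  ker:kou
rk∂_2=15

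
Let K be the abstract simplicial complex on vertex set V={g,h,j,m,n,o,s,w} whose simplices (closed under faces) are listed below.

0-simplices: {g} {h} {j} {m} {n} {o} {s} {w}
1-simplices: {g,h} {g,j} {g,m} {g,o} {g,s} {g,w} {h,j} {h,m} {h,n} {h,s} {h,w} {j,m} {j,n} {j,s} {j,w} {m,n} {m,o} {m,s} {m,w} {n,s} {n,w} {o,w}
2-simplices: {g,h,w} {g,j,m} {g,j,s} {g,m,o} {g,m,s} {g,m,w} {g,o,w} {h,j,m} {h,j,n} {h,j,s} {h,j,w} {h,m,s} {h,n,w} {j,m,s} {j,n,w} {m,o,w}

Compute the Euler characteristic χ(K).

χ(K)=2

n_0=8 n_1=22 n_2=16
χ=+8−22+16=2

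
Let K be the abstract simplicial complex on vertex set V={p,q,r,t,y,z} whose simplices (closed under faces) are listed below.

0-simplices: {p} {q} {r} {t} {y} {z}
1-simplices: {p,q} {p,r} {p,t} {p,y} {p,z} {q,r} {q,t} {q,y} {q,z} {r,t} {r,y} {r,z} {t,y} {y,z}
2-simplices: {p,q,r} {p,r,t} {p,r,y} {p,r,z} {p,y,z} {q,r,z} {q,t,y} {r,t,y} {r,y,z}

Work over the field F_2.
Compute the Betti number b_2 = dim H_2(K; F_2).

n_0=6 n_1=14 n_2=9  [Z2]
∂1: piv[pq,pr,pt,py,pz] rk=5  ker:qr,qt,qy,qz,rt,ry,rz,ty,yz
∂2: piv[pqr,prt,pry,prz,pyz,qrz,qty,rty] rk=8  ker:ryz
b_2=(9−8)−0=1

b_2=1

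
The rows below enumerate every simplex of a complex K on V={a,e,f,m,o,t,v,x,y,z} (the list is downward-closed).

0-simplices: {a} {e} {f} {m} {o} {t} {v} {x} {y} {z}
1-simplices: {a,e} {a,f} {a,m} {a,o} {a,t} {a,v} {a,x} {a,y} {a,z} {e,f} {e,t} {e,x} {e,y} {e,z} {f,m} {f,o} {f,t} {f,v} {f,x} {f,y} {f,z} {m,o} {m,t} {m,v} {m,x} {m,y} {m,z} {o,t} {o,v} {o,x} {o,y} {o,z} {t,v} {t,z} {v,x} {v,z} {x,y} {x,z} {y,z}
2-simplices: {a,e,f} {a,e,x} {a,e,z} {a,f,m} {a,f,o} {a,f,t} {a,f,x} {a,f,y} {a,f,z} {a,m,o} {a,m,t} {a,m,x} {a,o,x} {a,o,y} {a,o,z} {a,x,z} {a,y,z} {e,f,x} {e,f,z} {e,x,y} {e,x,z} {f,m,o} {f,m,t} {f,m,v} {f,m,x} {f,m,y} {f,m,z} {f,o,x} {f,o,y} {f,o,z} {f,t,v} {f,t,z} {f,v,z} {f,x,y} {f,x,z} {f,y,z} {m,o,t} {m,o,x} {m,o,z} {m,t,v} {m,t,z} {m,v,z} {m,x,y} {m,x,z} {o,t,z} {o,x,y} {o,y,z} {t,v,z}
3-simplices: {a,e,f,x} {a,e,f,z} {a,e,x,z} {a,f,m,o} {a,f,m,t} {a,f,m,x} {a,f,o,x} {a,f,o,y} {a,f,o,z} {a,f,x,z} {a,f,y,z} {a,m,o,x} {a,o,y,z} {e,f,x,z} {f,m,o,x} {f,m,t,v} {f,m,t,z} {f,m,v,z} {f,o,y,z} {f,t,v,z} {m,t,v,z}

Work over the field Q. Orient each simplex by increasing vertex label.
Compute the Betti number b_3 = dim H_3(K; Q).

n_0=10 n_1=39 n_2=48 n_3=21  [Q]
∂1: piv[ae,af,am,ao,at,av,ax,ay,az] rk=9  ker:ef,et,ex,ey,ez,fm,fo,ft,fv,fx,fy,fz,mo,mt,mv,mx,my,mz,ot,ov,ox,oy,oz,tv,tz,vx,vz,xy,xz,yz
∂2: piv[aef,aex,aez,afm,afo,aft,afx,afy,afz,amo,amt,amx,aox,aoy,aoz,axz,ayz,exy,fmv,fmy,fmz,ftv,ftz,fvz,fxy,mot] rk=26  ker:efx,efz,exz,fmo,fmt,fmx,fox,foy,foz,fxz,fyz,mox,moz,mtv,mtz,mvz,mxy,mxz,otz,oxy,oyz,tvz
∂3: piv[aefx,aefz,aexz,afmo,afmt,afmx,afox,afoy,afoz,afxz,afyz,amox,aoyz,fmtv,fmtz,fmvz,ftvz] rk=17  ker:efxz,fmox,foyz,mtvz
b_3=(21−17)−0=4

b_3=4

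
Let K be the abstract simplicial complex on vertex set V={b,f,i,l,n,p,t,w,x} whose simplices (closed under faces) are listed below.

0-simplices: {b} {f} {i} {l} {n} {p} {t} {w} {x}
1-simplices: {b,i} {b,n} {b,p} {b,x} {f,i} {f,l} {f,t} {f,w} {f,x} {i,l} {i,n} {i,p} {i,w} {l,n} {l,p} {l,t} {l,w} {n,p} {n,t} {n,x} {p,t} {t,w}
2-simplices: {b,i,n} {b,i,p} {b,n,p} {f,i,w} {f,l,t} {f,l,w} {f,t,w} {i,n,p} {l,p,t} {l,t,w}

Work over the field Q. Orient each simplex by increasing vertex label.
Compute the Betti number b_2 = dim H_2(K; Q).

n_0=9 n_1=22 n_2=10  [Q]
∂1: piv[bi,bn,bp,bx,fi,fl,ft,fw] rk=8  ker:fx,il,in,ip,iw,ln,lp,lt,lw,np,nt,nx,pt,tw
∂2: piv[bin,bip,bnp,fiw,flt,flw,ftw,lpt] rk=8  ker:inp,ltw
b_2=(10−8)−0=2

b_2=2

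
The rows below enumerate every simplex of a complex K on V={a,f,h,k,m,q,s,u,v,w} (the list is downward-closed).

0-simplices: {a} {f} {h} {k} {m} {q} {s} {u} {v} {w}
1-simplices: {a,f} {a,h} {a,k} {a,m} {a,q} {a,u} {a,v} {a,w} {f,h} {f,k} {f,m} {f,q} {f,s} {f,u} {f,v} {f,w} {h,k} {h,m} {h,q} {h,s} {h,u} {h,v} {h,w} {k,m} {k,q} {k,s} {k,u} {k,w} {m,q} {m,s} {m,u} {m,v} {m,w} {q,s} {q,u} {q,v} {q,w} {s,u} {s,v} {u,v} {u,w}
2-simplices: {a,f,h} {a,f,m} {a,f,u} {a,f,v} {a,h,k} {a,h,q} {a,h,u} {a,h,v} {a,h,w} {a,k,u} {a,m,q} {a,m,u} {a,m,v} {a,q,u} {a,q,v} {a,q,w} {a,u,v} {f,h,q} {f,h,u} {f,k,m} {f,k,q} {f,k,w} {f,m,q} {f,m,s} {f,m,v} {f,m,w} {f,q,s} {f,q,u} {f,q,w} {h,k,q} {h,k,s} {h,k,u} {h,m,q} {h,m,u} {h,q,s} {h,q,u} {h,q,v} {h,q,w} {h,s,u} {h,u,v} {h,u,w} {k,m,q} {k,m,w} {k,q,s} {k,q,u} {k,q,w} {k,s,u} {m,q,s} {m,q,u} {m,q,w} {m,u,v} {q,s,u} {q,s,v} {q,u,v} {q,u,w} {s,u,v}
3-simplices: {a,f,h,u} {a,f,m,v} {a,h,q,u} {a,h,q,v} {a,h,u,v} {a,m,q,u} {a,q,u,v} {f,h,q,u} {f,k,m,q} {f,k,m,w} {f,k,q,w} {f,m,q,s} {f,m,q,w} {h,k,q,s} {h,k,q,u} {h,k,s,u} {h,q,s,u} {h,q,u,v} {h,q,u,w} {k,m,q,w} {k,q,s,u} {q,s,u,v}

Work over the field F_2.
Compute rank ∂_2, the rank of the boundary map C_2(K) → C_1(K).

rank∂_2=32

n_0=10 n_1=41 n_2=56 n_3=22  [Z2]
∂1: piv[af,ah,ak,am,aq,au,av,aw,fs] rk=9  ker:fh,fk,fm,fq,fu,fv,fw,hk,hm,hq,hs,hu,hv,hw,km,kq,ks,ku,kw,mq,ms,mu,mv,mw,qs,qu,qv,qw,su,sv,uv,uw
∂2: piv[afh,afm,afu,afv,ahk,ahq,ahu,ahv,ahw,aku,amq,amu,amv,aqu,aqv,aqw,auv,fhq,fkm,fkq,fkw,fms,fmw,fqs,fqw,hkq,hks,hmq,hqs,hsu,huw,qsv] rk=32  ker:fhu,fmq,fmv,fqu,hku,hmu,hqu,hqv,hqw,huv,kmq,kmw,kqs,kqu,kqw,ksu,mqs,mqu,mqw,muv,qsu,quv,quw,suv
∂3: piv[afhu,afmv,ahqu,ahqv,ahuv,amqu,aquv,fhqu,fkmq,fkmw,fkqw,fmqs,fmqw,hkqs,hkqu,hksu,hqsu,hquw,qsuv] rk=19  ker:hquv,kmqw,kqsu
rk∂_2=32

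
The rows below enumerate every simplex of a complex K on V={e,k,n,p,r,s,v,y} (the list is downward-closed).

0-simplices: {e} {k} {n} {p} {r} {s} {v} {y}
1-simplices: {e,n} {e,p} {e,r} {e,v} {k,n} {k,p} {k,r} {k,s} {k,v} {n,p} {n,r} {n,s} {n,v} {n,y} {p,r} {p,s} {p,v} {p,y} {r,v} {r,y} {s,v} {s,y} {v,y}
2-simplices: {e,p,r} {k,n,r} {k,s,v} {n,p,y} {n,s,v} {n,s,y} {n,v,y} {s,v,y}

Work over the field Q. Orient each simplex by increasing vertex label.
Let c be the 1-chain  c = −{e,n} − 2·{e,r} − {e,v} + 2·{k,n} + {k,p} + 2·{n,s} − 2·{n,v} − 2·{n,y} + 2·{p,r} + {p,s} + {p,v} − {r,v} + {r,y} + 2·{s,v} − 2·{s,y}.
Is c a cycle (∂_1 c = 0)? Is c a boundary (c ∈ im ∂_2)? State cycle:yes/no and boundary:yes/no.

cycle:no boundary:no

n_0=8 n_1=23 n_2=8  [Q]
∂1: piv[en,ep,er,ev,kn,ks,ny] rk=7  ker:kp,kr,kv,np,nr,ns,nv,pr,ps,pv,py,rv,ry,sv,sy,vy
∂2: piv[epr,knr,ksv,npy,nsv,nsy,nvy] rk=7  ker:svy
∂1c = 4·{e} − 3·{k} + 3·{n} − 3·{p} + 3·{s} − {v} − 3·{y}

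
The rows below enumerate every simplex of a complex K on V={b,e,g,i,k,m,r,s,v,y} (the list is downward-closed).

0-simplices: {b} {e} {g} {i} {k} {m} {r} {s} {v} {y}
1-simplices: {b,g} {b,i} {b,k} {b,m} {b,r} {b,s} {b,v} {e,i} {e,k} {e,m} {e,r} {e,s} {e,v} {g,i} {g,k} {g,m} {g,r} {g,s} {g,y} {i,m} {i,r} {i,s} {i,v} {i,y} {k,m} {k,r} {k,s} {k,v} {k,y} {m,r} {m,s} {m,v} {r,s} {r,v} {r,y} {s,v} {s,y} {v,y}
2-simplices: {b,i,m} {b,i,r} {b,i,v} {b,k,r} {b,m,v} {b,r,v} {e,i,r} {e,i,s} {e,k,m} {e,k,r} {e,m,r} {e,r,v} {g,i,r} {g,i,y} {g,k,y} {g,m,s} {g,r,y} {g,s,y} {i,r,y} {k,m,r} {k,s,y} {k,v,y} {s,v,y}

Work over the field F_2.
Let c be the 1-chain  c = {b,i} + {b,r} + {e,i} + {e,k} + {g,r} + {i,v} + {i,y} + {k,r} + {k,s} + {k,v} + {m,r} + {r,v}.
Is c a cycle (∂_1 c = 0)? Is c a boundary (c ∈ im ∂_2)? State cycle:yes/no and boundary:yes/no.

n_0=10 n_1=38 n_2=23  [Z2]
∂1: piv[bg,bi,bk,bm,br,bs,bv,ei,gy] rk=9  ker:ek,em,er,es,ev,gi,gk,gm,gr,gs,im,ir,is,iv,iy,km,kr,ks,kv,ky,mr,ms,mv,rs,rv,ry,sv,sy,vy
∂2: piv[bim,bir,biv,bkr,bmv,brv,eir,eis,ekm,ekr,emr,erv,gir,giy,gky,gms,gry,gsy,ksy,kvy,svy] rk=21  ker:iry,kmr
∂1c = {g} + {m} + {r} + {s} + {v} + {y}

cycle:no boundary:no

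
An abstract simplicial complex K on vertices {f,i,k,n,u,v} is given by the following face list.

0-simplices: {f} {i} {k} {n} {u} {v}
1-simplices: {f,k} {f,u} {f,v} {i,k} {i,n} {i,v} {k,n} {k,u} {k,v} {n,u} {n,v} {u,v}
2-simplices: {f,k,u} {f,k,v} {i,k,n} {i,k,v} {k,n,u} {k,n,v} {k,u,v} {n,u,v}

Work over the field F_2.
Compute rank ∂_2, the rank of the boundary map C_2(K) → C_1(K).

rank∂_2=7

n_0=6 n_1=12 n_2=8  [Z2]
∂1: piv[fk,fu,fv,ik,in] rk=5  ker:iv,kn,ku,kv,nu,nv,uv
∂2: piv[fku,fkv,ikn,ikv,knu,knv,kuv] rk=7  ker:nuv
rk∂_2=7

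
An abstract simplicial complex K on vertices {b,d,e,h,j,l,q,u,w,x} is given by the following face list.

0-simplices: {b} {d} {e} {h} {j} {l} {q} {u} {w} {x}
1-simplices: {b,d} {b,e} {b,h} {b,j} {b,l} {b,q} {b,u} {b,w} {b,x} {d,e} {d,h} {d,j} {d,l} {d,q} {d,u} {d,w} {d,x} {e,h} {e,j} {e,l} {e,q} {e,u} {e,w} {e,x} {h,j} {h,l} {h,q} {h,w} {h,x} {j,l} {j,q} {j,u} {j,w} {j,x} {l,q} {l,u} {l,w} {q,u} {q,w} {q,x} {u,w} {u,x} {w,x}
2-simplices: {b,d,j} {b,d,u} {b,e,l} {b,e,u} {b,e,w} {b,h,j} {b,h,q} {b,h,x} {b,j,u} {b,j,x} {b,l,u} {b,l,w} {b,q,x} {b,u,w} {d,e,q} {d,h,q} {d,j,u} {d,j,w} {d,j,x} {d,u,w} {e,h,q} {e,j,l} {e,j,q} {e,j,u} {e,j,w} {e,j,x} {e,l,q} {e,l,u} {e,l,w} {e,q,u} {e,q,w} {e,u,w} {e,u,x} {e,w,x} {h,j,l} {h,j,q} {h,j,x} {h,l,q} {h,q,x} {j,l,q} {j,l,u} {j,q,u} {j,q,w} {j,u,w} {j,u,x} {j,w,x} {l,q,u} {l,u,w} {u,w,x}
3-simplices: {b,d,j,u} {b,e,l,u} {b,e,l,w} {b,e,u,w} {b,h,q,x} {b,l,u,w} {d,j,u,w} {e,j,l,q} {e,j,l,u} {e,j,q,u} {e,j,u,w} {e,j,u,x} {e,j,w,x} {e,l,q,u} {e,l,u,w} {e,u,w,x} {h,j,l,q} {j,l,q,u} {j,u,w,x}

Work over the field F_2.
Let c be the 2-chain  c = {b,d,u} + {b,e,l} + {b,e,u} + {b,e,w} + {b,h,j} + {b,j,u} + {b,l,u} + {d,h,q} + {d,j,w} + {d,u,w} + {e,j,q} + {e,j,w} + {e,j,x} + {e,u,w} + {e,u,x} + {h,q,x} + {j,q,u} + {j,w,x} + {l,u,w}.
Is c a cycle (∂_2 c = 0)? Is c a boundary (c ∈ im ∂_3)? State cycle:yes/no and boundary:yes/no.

cycle:no boundary:no

n_0=10 n_1=43 n_2=49 n_3=19  [Z2]
∂1: piv[bd,be,bh,bj,bl,bq,bu,bw,bx] rk=9  ker:de,dh,dj,dl,dq,du,dw,dx,eh,ej,el,eq,eu,ew,ex,hj,hl,hq,hw,hx,jl,jq,ju,jw,jx,lq,lu,lw,qu,qw,qx,uw,ux,wx
∂2: piv[bdj,bdu,bel,beu,bew,bhj,bhq,bhx,bju,bjx,blu,blw,bqx,buw,deq,dhq,djw,djx,duw,ehq,ejl,ejq,eju,ejx,elq,equ,eqw,eux,ewx,hjl,hjq] rk=31  ker:dju,ejw,elu,elw,euw,hjx,hlq,hqx,jlq,jlu,jqu,jqw,juw,jux,jwx,lqu,luw,uwx
∂3: piv[bdju,belu,belw,beuw,bhqx,bluw,djuw,ejlq,ejlu,ejqu,ejuw,ejux,ejwx,elqu,euwx,hjlq] rk=16  ker:eluw,jlqu,juwx
∂2c = {b,d} + {b,e} + {b,h} + {b,w} + {d,h} + {d,j} + {d,q} + {e,j} + {e,l} + {e,q} + {e,u} + {e,w} + {h,j} + {h,x} + {j,w} + {l,w} + {q,u} + {q,x} + {u,w} + {u,x} + {w,x}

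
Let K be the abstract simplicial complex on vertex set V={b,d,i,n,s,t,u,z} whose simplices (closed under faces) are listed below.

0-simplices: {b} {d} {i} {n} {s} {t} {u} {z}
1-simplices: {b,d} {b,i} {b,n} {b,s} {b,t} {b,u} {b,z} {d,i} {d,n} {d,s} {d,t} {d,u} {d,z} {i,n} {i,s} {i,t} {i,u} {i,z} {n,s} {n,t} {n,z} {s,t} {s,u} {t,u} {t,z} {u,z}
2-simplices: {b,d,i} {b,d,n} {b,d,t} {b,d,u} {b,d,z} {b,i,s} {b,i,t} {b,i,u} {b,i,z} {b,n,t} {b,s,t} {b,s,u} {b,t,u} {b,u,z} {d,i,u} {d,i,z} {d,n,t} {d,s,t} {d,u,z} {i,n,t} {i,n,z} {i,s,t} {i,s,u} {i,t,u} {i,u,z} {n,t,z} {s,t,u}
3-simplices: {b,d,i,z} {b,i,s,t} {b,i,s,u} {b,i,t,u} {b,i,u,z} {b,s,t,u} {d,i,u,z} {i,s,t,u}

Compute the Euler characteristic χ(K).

χ(K)=1

n_0=8 n_1=26 n_2=27 n_3=8
χ=+8−26+27−8=1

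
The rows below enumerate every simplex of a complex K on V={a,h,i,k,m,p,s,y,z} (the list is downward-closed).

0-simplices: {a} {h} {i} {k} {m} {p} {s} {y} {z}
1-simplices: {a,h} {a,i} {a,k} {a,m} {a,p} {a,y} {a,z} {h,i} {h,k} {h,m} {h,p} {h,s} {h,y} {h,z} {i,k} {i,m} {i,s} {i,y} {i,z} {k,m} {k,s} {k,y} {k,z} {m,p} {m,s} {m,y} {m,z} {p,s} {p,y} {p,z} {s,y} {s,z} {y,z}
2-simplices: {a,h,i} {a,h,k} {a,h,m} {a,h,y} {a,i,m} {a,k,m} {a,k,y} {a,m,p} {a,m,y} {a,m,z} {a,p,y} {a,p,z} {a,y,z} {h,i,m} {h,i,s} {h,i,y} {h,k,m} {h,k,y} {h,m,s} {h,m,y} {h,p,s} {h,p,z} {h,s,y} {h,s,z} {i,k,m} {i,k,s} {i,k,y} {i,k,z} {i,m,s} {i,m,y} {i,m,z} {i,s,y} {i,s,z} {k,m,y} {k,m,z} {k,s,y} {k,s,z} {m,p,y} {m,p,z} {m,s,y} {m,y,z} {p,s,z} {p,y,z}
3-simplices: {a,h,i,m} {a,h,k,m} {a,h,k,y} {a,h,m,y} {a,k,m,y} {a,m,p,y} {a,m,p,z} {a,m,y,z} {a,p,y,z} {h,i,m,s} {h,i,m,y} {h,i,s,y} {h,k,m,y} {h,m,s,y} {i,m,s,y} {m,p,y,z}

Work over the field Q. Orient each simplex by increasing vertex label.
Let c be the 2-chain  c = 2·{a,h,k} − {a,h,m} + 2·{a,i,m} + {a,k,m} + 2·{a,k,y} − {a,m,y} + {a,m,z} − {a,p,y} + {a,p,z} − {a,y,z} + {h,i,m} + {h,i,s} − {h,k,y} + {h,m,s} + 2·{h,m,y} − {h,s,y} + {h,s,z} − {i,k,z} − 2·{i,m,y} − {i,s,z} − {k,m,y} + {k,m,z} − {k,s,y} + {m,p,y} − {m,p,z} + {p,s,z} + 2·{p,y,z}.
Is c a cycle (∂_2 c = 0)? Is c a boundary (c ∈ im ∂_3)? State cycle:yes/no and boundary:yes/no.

n_0=9 n_1=33 n_2=43 n_3=16  [Q]
∂1: piv[ah,ai,ak,am,ap,ay,az,hs] rk=8  ker:hi,hk,hm,hp,hy,hz,ik,im,is,iy,iz,km,ks,ky,kz,mp,ms,my,mz,ps,py,pz,sy,sz,yz
∂2: piv[ahi,ahk,ahm,ahy,aim,akm,aky,amp,amy,amz,apy,apz,ayz,his,hiy,hms,hps,hpz,hsy,hsz,ikm,iks,ikz,imz,isz] rk=25  ker:him,hkm,hky,hmy,iky,ims,imy,isy,kmy,kmz,ksy,ksz,mpy,mpz,msy,myz,psz,pyz
∂3: piv[ahim,ahkm,ahky,ahmy,akmy,ampy,ampz,amyz,apyz,hims,himy,hisy,hmsy] rk=13  ker:hkmy,imsy,mpyz
∂2c = {a,h} + 2·{a,i} + {a,k} − 2·{a,m} − {a,y} − {a,z} + 2·{h,i} + {h,k} + {h,m} − 2·{h,s} − {h,z} − {i,k} + {i,m} + 2·{i,y} + 2·{i,z} + {k,m} − {k,s} + 3·{k,y} − 2·{k,z} + {m,s} − 3·{m,y} + 3·{m,z} + {p,s} + 2·{p,y} − 3·{p,z} − 2·{s,y} + {s,z} + {y,z}

cycle:no boundary:no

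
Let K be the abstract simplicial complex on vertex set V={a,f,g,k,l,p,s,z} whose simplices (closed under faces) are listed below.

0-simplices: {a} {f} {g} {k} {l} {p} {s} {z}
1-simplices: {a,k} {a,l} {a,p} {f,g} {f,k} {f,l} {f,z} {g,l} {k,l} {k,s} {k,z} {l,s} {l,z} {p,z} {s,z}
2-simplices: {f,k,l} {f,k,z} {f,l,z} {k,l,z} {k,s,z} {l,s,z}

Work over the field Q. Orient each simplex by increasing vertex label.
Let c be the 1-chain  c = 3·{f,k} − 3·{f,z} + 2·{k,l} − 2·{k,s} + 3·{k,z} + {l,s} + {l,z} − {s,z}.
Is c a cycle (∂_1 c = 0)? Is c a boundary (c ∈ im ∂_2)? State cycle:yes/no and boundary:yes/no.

n_0=8 n_1=15 n_2=6  [Q]
∂1: piv[ak,al,ap,fg,fk,fz,ks] rk=7  ker:fl,gl,kl,kz,ls,lz,pz,sz
∂2: piv[fkl,fkz,flz,ksz,lsz] rk=5  ker:klz
∂1c = 0
c vs im∂2: reduces to 0 ⇒ boundary

cycle:yes boundary:yes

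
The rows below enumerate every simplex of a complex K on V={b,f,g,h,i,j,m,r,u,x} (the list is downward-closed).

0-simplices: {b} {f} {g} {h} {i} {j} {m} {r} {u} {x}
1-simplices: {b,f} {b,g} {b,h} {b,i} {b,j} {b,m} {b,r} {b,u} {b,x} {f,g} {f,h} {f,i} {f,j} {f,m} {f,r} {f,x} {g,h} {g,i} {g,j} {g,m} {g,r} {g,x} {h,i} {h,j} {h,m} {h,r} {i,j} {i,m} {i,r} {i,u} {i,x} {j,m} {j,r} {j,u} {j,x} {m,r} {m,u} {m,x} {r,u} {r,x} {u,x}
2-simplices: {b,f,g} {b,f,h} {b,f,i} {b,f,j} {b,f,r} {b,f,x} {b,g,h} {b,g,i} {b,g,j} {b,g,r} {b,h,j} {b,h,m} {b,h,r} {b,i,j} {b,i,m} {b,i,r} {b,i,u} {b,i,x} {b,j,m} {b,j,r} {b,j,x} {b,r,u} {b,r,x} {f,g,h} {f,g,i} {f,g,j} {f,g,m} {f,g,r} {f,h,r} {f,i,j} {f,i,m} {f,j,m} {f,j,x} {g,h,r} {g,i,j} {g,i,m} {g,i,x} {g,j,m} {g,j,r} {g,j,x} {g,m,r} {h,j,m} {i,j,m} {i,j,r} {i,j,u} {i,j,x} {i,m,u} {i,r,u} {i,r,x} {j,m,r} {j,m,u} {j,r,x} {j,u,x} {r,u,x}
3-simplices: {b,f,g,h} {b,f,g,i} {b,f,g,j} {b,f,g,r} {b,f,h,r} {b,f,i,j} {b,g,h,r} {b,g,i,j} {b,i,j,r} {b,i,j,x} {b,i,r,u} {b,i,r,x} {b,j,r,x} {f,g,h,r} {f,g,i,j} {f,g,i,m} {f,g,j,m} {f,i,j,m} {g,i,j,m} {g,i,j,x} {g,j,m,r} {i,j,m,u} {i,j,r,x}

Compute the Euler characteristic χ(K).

n_0=10 n_1=41 n_2=54 n_3=23
χ=+10−41+54−23=0

χ(K)=0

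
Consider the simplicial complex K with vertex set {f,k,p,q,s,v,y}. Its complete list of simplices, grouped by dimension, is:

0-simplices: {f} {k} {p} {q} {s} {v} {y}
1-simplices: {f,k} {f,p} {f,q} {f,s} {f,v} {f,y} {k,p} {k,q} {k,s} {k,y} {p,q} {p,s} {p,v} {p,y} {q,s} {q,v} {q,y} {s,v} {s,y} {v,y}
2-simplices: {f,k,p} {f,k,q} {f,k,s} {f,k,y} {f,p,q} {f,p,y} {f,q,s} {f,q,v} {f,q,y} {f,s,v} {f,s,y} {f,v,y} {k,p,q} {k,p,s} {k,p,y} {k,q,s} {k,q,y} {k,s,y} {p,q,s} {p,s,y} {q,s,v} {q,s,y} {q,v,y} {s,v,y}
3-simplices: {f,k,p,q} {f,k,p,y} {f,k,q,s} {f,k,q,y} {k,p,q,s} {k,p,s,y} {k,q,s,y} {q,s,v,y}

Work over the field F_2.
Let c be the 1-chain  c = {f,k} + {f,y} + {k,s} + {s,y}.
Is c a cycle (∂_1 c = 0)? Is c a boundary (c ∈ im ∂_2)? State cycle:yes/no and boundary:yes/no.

cycle:yes boundary:yes

n_0=7 n_1=20 n_2=24 n_3=8  [Z2]
∂1: piv[fk,fp,fq,fs,fv,fy] rk=6  ker:kp,kq,ks,ky,pq,ps,pv,py,qs,qv,qy,sv,sy,vy
∂2: piv[fkp,fkq,fks,fky,fpq,fpy,fqs,fqv,fqy,fsv,fsy,fvy,kps] rk=13  ker:kpq,kpy,kqs,kqy,ksy,pqs,psy,qsv,qsy,qvy,svy
∂3: piv[fkpq,fkpy,fkqs,fkqy,kpqs,kpsy,kqsy,qsvy] rk=8
∂1c = 0
c vs im∂2: reduces to 0 ⇒ boundary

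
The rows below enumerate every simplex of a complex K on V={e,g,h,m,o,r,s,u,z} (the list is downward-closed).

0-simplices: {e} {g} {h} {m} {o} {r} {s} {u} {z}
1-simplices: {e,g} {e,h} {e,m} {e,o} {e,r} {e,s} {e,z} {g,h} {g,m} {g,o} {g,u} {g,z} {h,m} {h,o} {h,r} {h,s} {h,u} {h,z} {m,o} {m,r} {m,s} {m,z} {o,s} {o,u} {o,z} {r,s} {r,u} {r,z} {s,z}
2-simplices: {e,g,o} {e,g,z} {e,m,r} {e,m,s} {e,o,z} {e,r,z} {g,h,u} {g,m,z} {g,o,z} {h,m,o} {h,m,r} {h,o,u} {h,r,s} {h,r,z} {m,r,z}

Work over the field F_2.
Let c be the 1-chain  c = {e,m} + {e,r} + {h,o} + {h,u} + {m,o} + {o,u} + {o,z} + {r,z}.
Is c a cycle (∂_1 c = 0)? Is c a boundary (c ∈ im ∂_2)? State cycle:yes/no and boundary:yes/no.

n_0=9 n_1=29 n_2=15  [Z2]
∂1: piv[eg,eh,em,eo,er,es,ez,gu] rk=8  ker:gh,gm,go,gz,hm,ho,hr,hs,hu,hz,mo,mr,ms,mz,os,ou,oz,rs,ru,rz,sz
∂2: piv[ego,egz,emr,ems,eoz,erz,ghu,gmz,hmo,hmr,hou,hrs,hrz,mrz] rk=14  ker:goz
∂1c = 0
c vs im∂2: residual ≠ 0 ⇒ not boundary

cycle:yes boundary:no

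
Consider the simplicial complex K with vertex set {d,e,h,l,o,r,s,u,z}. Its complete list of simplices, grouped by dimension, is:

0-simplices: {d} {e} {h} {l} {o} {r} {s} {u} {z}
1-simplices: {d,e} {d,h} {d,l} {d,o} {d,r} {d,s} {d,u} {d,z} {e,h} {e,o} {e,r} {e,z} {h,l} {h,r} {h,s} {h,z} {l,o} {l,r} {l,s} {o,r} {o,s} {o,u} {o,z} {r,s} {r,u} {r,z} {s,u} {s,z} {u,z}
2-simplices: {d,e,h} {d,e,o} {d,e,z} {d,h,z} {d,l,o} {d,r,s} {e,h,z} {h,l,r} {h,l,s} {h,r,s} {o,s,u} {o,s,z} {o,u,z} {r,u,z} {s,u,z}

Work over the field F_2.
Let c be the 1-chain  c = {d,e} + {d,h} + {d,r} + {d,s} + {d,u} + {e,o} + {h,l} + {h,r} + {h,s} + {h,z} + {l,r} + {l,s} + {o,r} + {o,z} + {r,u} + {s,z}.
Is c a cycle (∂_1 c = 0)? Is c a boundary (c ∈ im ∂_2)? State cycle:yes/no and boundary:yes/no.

n_0=9 n_1=29 n_2=15  [Z2]
∂1: piv[de,dh,dl,do,dr,ds,du,dz] rk=8  ker:eh,eo,er,ez,hl,hr,hs,hz,lo,lr,ls,or,os,ou,oz,rs,ru,rz,su,sz,uz
∂2: piv[deh,deo,dez,dhz,dlo,drs,hlr,hls,hrs,osu,osz,ouz,ruz] rk=13  ker:ehz,suz
∂1c = {d} + {h} + {l} + {o} + {r} + {z}

cycle:no boundary:no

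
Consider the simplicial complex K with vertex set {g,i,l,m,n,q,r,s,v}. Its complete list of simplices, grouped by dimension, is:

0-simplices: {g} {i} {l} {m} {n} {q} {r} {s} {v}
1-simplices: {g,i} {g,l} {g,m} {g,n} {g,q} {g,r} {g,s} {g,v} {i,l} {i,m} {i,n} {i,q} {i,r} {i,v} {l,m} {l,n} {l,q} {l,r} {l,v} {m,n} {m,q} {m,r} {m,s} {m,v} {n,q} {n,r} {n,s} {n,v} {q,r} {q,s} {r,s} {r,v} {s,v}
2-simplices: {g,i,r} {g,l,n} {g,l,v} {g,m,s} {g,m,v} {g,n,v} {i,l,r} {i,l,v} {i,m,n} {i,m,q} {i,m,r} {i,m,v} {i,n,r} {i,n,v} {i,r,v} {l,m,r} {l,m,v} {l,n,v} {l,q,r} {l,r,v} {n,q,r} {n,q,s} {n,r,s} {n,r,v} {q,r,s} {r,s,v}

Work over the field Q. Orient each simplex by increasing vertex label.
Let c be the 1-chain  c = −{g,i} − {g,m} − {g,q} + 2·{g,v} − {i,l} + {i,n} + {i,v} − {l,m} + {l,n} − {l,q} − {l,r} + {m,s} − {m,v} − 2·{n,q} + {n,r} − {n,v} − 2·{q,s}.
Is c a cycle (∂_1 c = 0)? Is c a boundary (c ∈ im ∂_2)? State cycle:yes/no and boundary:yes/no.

n_0=9 n_1=33 n_2=26  [Q]
∂1: piv[gi,gl,gm,gn,gq,gr,gs,gv] rk=8  ker:il,im,in,iq,ir,iv,lm,ln,lq,lr,lv,mn,mq,mr,ms,mv,nq,nr,ns,nv,qr,qs,rs,rv,sv
∂2: piv[gir,gln,glv,gms,gmv,gnv,ilr,ilv,imn,imq,imr,imv,inr,inv,irv,lmr,lqr,nqr,nqs,nrs,rsv] rk=21  ker:lmv,lnv,lrv,nrv,qrs
∂1c = {g} − 2·{i} + {l} − 2·{m} + 4·{n} − 2·{q} − {s} + {v}

cycle:no boundary:no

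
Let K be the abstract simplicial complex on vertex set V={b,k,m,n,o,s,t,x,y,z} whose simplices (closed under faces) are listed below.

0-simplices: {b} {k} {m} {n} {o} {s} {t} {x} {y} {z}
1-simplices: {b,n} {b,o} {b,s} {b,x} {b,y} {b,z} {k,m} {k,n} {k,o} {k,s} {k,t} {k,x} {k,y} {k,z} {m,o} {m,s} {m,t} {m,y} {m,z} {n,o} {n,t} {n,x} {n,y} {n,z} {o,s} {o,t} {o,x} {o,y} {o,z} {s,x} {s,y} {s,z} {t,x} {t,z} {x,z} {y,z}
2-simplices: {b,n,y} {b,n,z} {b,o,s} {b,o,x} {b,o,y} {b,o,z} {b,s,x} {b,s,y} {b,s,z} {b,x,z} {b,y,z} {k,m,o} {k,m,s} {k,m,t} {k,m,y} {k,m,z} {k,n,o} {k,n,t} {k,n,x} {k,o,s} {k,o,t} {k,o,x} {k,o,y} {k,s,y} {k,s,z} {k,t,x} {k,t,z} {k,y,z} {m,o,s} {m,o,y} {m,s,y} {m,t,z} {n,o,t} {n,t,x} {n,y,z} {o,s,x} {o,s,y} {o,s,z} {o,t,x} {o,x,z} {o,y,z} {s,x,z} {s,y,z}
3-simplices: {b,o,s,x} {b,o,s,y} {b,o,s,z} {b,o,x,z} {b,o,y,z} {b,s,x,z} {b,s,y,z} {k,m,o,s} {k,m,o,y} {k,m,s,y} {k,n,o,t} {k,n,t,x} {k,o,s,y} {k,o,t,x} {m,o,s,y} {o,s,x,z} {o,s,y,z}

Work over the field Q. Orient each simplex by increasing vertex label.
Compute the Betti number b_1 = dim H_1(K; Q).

b_1=1

n_0=10 n_1=36 n_2=43 n_3=17  [Q]
∂1: piv[bn,bo,bs,bx,by,bz,km,kn,kt] rk=9  ker:ko,ks,kx,ky,kz,mo,ms,mt,my,mz,no,nt,nx,ny,nz,os,ot,ox,oy,oz,sx,sy,sz,tx,tz,xz,yz
∂2: piv[bny,bnz,bos,box,boy,boz,bsx,bsy,bsz,bxz,byz,kmo,kms,kmt,kmy,kmz,kno,knt,knx,kos,kot,kox,koy,ksz,ktx,ktz] rk=26  ker:ksy,kyz,mos,moy,msy,mtz,not,ntx,nyz,osx,osy,osz,otx,oxz,oyz,sxz,syz
∂3: piv[bosx,bosy,bosz,boxz,boyz,bsxz,bsyz,kmos,kmoy,kmsy,knot,kntx,kosy,kotx] rk=14  ker:mosy,osxz,osyz
b_1=(36−9)−26=1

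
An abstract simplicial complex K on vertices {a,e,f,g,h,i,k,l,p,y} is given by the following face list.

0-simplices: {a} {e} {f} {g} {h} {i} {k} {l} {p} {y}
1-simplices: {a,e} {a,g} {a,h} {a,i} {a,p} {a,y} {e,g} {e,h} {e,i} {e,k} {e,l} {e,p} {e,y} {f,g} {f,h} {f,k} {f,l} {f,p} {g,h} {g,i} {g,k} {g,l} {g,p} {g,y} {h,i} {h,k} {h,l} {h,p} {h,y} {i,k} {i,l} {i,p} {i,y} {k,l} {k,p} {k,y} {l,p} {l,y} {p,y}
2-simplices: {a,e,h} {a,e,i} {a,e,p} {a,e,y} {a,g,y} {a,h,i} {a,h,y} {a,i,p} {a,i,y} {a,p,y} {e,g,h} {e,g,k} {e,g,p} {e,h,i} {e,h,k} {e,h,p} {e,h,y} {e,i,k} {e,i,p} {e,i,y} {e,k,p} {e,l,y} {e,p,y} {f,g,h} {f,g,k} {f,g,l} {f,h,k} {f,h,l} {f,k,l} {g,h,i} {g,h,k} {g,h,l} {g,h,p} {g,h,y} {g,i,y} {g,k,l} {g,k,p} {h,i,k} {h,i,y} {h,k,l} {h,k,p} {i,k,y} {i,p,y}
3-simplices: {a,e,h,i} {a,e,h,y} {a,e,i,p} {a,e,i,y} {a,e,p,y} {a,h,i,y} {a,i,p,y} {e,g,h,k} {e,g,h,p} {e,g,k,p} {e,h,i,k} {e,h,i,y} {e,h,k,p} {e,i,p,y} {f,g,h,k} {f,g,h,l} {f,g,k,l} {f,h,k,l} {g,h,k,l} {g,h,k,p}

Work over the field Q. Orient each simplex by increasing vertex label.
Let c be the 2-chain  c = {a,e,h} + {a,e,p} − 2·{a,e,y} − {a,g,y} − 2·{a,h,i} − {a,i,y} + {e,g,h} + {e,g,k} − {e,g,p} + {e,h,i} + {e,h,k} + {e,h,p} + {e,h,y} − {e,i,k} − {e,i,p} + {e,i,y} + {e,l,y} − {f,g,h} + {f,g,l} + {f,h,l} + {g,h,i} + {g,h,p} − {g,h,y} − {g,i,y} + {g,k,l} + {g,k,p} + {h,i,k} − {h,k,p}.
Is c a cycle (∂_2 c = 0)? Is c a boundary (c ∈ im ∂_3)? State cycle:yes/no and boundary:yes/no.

cycle:no boundary:no

n_0=10 n_1=39 n_2=43 n_3=20  [Q]
∂1: piv[ae,ag,ah,ai,ap,ay,ek,el,fg] rk=9  ker:eg,eh,ei,ep,ey,fh,fk,fl,fp,gh,gi,gk,gl,gp,gy,hi,hk,hl,hp,hy,ik,il,ip,iy,kl,kp,ky,lp,ly,py
∂2: piv[aeh,aei,aep,aey,agy,ahi,ahy,aip,aiy,apy,egh,egk,egp,ehk,ehp,eik,ekp,ely,fgh,fgk,fgl,fhl,fkl,ghi,ghy,iky] rk=26  ker:ehi,ehy,eip,eiy,epy,fhk,ghk,ghl,ghp,giy,gkl,gkp,hik,hiy,hkl,hkp,ipy
∂3: piv[aehi,aehy,aeip,aeiy,aepy,ahiy,aipy,eghk,eghp,egkp,ehik,ehkp,fghk,fghl,fgkl,fhkl] rk=16  ker:ehiy,eipy,ghkl,ghkp
∂2c = −{a,g} − 3·{a,h} + {a,i} − {a,p} + 4·{a,y} + {e,g} + 4·{e,h} − 2·{e,i} − {e,k} + {e,l} + 2·{e,p} − 5·{e,y} + 2·{f,h} − 2·{f,l} + {g,h} − 2·{g,i} + 3·{g,k} − 3·{g,p} + {g,y} + {h,i} − {h,k} + {h,l} + 3·{h,p} − {i,p} − {i,y} + {k,l} + {l,y}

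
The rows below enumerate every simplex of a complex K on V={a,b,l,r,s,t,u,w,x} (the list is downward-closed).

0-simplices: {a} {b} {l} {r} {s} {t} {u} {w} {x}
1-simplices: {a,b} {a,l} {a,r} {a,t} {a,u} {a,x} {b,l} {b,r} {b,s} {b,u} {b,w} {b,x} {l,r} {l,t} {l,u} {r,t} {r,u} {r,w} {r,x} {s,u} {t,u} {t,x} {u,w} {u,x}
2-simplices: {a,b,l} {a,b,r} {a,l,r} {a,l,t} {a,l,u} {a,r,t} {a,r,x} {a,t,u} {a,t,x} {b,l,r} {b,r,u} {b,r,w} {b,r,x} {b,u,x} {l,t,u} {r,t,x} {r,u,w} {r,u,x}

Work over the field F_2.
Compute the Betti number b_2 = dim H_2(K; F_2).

b_2=4

n_0=9 n_1=24 n_2=18  [Z2]
∂1: piv[ab,al,ar,at,au,ax,bs,bw] rk=8  ker:bl,br,bu,bx,lr,lt,lu,rt,ru,rw,rx,su,tu,tx,uw,ux
∂2: piv[abl,abr,alr,alt,alu,art,arx,atu,atx,bru,brw,brx,bux,ruw] rk=14  ker:blr,ltu,rtx,rux
b_2=(18−14)−0=4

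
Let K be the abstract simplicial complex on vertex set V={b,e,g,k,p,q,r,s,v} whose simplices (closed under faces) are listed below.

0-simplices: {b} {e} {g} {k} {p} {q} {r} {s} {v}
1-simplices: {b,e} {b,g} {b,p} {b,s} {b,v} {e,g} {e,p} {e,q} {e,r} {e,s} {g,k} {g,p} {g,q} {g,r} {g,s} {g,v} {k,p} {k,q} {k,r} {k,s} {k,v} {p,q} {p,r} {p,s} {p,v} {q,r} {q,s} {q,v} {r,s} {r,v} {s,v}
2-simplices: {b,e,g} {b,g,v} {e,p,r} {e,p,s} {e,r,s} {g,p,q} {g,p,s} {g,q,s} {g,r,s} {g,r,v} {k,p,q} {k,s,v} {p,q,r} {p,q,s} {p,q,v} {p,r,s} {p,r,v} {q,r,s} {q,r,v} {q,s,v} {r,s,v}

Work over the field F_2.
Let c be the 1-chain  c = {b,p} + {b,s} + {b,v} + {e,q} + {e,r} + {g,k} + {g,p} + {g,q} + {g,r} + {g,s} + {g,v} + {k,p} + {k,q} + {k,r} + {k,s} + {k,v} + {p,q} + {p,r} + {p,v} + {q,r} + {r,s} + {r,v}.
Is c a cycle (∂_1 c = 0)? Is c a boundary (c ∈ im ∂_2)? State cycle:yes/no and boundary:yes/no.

cycle:no boundary:no

n_0=9 n_1=31 n_2=21  [Z2]
∂1: piv[be,bg,bp,bs,bv,eq,er,gk] rk=8  ker:eg,ep,es,gp,gq,gr,gs,gv,kp,kq,kr,ks,kv,pq,pr,ps,pv,qr,qs,qv,rs,rv,sv
∂2: piv[beg,bgv,epr,eps,ers,gpq,gps,gqs,grs,grv,kpq,ksv,pqr,pqv,prv,qsv] rk=16  ker:pqs,prs,qrs,qrv,rsv
∂1c = {b} + {q} + {r} + {v}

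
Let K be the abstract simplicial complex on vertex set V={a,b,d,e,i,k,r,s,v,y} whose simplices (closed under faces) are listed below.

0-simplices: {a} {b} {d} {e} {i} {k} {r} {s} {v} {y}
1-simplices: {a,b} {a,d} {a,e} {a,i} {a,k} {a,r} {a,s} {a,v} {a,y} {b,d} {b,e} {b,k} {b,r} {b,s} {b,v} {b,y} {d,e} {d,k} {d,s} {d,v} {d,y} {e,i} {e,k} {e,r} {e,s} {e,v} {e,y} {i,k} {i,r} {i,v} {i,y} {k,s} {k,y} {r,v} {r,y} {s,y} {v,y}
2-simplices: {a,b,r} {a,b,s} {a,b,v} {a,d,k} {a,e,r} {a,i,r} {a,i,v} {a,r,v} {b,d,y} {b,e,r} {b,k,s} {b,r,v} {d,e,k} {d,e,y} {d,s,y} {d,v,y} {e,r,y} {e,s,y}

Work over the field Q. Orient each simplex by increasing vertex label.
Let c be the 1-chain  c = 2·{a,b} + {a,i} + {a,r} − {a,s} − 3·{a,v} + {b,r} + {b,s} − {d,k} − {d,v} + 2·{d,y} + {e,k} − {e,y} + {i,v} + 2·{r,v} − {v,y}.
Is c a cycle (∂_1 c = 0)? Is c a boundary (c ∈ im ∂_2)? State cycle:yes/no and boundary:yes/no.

n_0=10 n_1=37 n_2=18  [Q]
∂1: piv[ab,ad,ae,ai,ak,ar,as,av,ay] rk=9  ker:bd,be,bk,br,bs,bv,by,de,dk,ds,dv,dy,ei,ek,er,es,ev,ey,ik,ir,iv,iy,ks,ky,rv,ry,sy,vy
∂2: piv[abr,abs,abv,adk,aer,air,aiv,arv,bdy,ber,bks,dek,dey,dsy,dvy,ery,esy] rk=17  ker:brv
∂1c = 0
c vs im∂2: reduces to 0 ⇒ boundary

cycle:yes boundary:yes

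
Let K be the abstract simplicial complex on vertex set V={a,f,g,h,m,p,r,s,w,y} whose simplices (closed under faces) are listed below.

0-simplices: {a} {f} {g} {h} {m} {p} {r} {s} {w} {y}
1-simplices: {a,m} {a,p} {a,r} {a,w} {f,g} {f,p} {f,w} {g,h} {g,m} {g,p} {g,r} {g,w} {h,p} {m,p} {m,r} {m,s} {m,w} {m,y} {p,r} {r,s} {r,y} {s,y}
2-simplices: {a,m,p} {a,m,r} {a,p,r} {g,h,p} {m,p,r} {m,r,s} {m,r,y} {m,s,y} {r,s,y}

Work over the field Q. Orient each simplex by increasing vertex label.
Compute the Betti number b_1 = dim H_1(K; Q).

n_0=10 n_1=22 n_2=9  [Q]
∂1: piv[am,ap,ar,aw,fg,fp,gh,ms,my] rk=9  ker:fw,gm,gp,gr,gw,hp,mp,mr,mw,pr,rs,ry,sy
∂2: piv[amp,amr,apr,ghp,mrs,mry,msy] rk=7  ker:mpr,rsy
b_1=(22−9)−7=6

b_1=6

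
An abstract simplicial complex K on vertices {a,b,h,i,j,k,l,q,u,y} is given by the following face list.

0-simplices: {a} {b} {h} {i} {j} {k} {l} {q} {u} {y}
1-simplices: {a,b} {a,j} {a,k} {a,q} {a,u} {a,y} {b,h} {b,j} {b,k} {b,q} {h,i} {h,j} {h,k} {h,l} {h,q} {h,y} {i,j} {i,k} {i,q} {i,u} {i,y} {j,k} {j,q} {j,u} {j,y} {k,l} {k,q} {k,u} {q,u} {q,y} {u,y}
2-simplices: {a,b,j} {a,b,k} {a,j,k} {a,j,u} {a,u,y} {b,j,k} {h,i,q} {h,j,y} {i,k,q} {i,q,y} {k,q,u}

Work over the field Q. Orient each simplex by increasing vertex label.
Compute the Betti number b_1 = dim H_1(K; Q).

n_0=10 n_1=31 n_2=11  [Q]
∂1: piv[ab,aj,ak,aq,au,ay,bh,hi,hl] rk=9  ker:bj,bk,bq,hj,hk,hq,hy,ij,ik,iq,iu,iy,jk,jq,ju,jy,kl,kq,ku,qu,qy,uy
∂2: piv[abj,abk,ajk,aju,auy,hiq,hjy,ikq,iqy,kqu] rk=10  ker:bjk
b_1=(31−9)−10=12

b_1=12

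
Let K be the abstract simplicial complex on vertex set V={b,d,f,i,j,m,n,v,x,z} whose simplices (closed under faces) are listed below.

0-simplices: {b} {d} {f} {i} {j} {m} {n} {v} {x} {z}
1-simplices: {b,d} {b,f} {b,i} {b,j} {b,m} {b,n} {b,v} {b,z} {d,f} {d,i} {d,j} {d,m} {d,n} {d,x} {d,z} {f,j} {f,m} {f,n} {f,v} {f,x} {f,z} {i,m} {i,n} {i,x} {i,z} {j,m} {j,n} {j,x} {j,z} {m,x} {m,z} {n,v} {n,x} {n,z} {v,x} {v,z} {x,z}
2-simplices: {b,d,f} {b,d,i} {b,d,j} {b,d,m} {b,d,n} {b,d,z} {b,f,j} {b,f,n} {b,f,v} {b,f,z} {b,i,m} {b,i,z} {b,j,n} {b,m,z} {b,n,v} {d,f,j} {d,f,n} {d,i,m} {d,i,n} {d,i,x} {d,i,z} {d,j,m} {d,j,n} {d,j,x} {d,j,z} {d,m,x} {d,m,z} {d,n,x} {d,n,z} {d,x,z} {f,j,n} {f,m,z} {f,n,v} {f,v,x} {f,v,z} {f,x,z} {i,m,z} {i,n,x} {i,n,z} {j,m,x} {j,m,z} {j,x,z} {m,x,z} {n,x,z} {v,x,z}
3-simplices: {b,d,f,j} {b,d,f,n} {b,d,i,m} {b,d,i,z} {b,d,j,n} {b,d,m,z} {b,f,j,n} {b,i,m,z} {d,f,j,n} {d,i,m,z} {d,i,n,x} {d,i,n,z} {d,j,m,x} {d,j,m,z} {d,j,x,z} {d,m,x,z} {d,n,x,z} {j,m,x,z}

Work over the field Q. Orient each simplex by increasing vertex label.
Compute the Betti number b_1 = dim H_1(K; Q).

n_0=10 n_1=37 n_2=45 n_3=18  [Q]
∂1: piv[bd,bf,bi,bj,bm,bn,bv,bz,dx] rk=9  ker:df,di,dj,dm,dn,dz,fj,fm,fn,fv,fx,fz,im,in,ix,iz,jm,jn,jx,jz,mx,mz,nv,nx,nz,vx,vz,xz
∂2: piv[bdf,bdi,bdj,bdm,bdn,bdz,bfj,bfn,bfv,bfz,bim,biz,bjn,bmz,bnv,din,dix,djm,djx,djz,dmx,dnx,dnz,dxz,fmz,fvx,fvz,fxz] rk=28  ker:dfj,dfn,dim,diz,djn,dmz,fjn,fnv,imz,inx,inz,jmx,jmz,jxz,mxz,nxz,vxz
∂3: piv[bdfj,bdfn,bdim,bdiz,bdjn,bdmz,bfjn,bimz,dinx,dinz,djmx,djmz,djxz,dmxz,dnxz] rk=15  ker:dfjn,dimz,jmxz
b_1=(37−9)−28=0

b_1=0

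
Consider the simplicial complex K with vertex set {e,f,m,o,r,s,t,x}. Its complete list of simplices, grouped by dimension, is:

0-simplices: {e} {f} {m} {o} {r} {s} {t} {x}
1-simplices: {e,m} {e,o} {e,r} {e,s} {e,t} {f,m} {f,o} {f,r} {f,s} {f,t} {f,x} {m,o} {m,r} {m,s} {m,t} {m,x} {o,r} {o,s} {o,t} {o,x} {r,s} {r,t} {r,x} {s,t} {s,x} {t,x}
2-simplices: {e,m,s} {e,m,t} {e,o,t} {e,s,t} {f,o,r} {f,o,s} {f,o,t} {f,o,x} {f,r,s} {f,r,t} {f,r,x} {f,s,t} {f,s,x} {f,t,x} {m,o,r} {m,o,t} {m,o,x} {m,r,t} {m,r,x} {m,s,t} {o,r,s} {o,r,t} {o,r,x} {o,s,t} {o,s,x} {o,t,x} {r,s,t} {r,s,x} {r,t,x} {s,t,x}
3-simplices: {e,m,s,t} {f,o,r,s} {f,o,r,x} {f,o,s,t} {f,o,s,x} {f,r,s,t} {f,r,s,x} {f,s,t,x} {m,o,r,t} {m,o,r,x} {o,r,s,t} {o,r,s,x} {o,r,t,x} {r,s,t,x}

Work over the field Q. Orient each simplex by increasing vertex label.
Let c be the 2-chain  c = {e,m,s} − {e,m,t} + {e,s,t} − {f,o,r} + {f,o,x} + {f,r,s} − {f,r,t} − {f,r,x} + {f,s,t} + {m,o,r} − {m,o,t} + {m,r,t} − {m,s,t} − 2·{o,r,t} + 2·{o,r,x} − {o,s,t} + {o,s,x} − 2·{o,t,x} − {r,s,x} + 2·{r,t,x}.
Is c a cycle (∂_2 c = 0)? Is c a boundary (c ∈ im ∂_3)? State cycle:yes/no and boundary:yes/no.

cycle:yes boundary:yes

n_0=8 n_1=26 n_2=30 n_3=14  [Q]
∂1: piv[em,eo,er,es,et,fm,fx] rk=7  ker:fo,fr,fs,ft,mo,mr,ms,mt,mx,or,os,ot,ox,rs,rt,rx,st,sx,tx
∂2: piv[ems,emt,eot,est,for,fos,fot,fox,frs,frt,frx,fst,fsx,ftx,mor,mot,mox] rk=17  ker:mrt,mrx,mst,ors,ort,orx,ost,osx,otx,rst,rsx,rtx,stx
∂3: piv[emst,fors,forx,fost,fosx,frst,frsx,fstx,mort,morx,orst,ortx,rstx] rk=13  ker:orsx
∂2c = 0
c vs im∂3: reduces to 0 ⇒ boundary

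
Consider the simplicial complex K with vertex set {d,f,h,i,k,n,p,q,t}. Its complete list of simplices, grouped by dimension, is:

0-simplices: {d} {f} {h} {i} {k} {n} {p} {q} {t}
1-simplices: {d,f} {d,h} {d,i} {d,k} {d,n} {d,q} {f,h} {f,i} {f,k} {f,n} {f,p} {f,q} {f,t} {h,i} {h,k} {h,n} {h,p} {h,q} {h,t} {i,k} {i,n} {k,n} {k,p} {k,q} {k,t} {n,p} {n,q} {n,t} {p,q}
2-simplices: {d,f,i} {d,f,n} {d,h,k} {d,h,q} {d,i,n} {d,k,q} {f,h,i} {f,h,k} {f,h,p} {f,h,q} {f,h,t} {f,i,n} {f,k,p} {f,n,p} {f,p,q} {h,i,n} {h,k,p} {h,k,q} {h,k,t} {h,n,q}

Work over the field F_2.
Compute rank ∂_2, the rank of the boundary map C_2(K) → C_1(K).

rank∂_2=17

n_0=9 n_1=29 n_2=20  [Z2]
∂1: piv[df,dh,di,dk,dn,dq,fp,ft] rk=8  ker:fh,fi,fk,fn,fq,hi,hk,hn,hp,hq,ht,ik,in,kn,kp,kq,kt,np,nq,nt,pq
∂2: piv[dfi,dfn,dhk,dhq,din,dkq,fhi,fhk,fhp,fhq,fht,fkp,fnp,fpq,hin,hkt,hnq] rk=17  ker:fin,hkp,hkq
rk∂_2=17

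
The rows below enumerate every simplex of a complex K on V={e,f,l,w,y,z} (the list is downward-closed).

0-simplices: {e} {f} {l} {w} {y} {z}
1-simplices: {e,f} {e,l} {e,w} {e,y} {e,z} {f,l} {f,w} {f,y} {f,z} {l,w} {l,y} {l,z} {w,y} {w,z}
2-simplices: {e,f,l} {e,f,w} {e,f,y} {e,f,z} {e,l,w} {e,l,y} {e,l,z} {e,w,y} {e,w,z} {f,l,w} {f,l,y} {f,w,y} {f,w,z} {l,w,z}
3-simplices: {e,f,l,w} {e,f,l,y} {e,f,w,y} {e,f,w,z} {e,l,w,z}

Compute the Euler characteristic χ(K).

n_0=6 n_1=14 n_2=14 n_3=5
χ=+6−14+14−5=1

χ(K)=1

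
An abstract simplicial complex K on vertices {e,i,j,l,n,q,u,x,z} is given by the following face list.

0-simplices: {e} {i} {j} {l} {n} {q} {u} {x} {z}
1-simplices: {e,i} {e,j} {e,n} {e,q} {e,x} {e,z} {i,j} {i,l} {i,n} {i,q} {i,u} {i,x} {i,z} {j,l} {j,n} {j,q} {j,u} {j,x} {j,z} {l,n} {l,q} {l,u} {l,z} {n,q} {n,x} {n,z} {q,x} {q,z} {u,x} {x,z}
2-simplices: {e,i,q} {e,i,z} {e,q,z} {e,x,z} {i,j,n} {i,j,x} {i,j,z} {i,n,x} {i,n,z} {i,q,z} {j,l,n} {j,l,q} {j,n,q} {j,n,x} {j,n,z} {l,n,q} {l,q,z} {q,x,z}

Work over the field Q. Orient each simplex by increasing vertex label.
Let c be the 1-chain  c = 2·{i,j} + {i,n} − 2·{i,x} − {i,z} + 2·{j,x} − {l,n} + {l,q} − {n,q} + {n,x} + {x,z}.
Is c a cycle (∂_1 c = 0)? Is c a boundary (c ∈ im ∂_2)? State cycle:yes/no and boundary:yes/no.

cycle:yes boundary:no

n_0=9 n_1=30 n_2=18  [Q]
∂1: piv[ei,ej,en,eq,ex,ez,il,iu] rk=8  ker:ij,in,iq,ix,iz,jl,jn,jq,ju,jx,jz,ln,lq,lu,lz,nq,nx,nz,qx,qz,ux,xz
∂2: piv[eiq,eiz,eqz,exz,ijn,ijx,ijz,inx,inz,jln,jlq,jnq,lqz,qxz] rk=14  ker:iqz,jnx,jnz,lnq
∂1c = 0
c vs im∂2: residual ≠ 0 ⇒ not boundary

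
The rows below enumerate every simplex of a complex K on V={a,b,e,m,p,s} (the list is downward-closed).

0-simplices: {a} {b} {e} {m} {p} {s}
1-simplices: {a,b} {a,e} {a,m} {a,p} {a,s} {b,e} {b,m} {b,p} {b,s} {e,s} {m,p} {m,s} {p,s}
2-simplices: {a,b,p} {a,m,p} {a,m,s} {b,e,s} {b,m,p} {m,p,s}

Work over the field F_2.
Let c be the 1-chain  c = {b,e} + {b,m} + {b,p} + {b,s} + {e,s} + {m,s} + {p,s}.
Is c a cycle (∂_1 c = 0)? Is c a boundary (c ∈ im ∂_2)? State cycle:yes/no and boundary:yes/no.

n_0=6 n_1=13 n_2=6  [Z2]
∂1: piv[ab,ae,am,ap,as] rk=5  ker:be,bm,bp,bs,es,mp,ms,ps
∂2: piv[abp,amp,ams,bes,bmp,mps] rk=6
∂1c = 0
c vs im∂2: reduces to 0 ⇒ boundary

cycle:yes boundary:yes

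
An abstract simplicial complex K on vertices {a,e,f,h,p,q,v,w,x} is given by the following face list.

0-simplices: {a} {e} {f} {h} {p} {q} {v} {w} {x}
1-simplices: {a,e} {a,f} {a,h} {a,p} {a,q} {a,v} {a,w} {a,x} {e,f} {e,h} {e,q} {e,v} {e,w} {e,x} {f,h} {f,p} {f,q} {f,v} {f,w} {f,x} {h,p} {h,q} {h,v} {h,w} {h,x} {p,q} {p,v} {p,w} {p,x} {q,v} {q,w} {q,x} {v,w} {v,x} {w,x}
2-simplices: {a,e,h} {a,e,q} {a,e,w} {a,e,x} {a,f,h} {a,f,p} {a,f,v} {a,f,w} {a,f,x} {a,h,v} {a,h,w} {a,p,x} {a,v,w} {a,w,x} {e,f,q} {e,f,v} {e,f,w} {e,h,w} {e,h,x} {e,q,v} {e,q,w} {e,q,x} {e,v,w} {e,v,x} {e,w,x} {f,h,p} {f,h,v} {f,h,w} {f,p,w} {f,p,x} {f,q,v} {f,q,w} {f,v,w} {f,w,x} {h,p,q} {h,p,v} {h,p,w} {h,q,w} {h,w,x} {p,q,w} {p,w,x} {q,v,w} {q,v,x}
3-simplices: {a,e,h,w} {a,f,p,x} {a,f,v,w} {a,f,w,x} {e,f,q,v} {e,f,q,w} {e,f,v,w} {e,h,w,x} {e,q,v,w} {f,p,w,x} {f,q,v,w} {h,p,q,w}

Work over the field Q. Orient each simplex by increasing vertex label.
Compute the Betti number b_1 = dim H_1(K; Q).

n_0=9 n_1=35 n_2=43 n_3=12  [Q]
∂1: piv[ae,af,ah,ap,aq,av,aw,ax] rk=8  ker:ef,eh,eq,ev,ew,ex,fh,fp,fq,fv,fw,fx,hp,hq,hv,hw,hx,pq,pv,pw,px,qv,qw,qx,vw,vx,wx
∂2: piv[aeh,aeq,aew,aex,afh,afp,afv,afw,afx,ahv,ahw,apx,avw,awx,efq,efv,efw,ehx,eqv,eqw,eqx,evx,fhp,fpw,hpq,hpv,hqw] rk=27  ker:ehw,evw,ewx,fhv,fhw,fpx,fqv,fqw,fvw,fwx,hpw,hwx,pqw,pwx,qvw,qvx
∂3: piv[aehw,afpx,afvw,afwx,efqv,efqw,efvw,ehwx,eqvw,fpwx,hpqw] rk=11  ker:fqvw
b_1=(35−8)−27=0

b_1=0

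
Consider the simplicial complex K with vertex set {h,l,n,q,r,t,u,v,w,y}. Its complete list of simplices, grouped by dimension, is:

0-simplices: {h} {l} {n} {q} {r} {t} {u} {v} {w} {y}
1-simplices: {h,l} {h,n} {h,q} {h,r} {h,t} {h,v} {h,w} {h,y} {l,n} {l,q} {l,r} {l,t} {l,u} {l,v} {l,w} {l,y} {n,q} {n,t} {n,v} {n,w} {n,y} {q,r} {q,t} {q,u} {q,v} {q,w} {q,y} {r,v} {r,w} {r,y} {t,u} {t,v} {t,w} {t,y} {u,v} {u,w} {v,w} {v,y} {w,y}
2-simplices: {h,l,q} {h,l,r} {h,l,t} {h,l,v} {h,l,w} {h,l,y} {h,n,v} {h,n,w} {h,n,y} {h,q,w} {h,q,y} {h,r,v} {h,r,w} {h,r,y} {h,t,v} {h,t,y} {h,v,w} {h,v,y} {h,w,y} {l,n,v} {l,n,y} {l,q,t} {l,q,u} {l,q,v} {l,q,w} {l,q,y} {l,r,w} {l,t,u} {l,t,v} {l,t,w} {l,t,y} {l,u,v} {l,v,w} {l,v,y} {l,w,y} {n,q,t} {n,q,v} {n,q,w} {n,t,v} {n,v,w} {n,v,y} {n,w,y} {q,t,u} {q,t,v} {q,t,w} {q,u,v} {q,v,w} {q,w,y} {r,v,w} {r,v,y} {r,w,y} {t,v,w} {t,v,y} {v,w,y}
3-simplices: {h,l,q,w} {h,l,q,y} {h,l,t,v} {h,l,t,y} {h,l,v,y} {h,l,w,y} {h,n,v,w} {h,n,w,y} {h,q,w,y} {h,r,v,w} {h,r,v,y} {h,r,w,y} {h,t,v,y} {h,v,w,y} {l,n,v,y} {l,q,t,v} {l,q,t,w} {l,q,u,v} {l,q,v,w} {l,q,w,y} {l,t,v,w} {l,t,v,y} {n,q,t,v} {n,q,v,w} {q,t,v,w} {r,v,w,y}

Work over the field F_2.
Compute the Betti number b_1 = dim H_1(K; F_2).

n_0=10 n_1=39 n_2=54 n_3=26  [Z2]
∂1: piv[hl,hn,hq,hr,ht,hv,hw,hy,lu] rk=9  ker:ln,lq,lr,lt,lv,lw,ly,nq,nt,nv,nw,ny,qr,qt,qu,qv,qw,qy,rv,rw,ry,tu,tv,tw,ty,uv,uw,vw,vy,wy
∂2: piv[hlq,hlr,hlt,hlv,hlw,hly,hnv,hnw,hny,hqw,hqy,hrv,hrw,hry,htv,hty,hvw,hvy,hwy,lnv,lqt,lqu,lqv,ltu,ltw,luv,nqt,nqv] rk=28  ker:lny,lqw,lqy,lrw,ltv,lty,lvw,lvy,lwy,nqw,ntv,nvw,nvy,nwy,qtu,qtv,qtw,quv,qvw,qwy,rvw,rvy,rwy,tvw,tvy,vwy
∂3: piv[hlqw,hlqy,hltv,hlty,hlvy,hlwy,hnvw,hnwy,hqwy,hrvw,hrvy,hrwy,htvy,hvwy,lnvy,lqtv,lqtw,lquv,lqvw,ltvw,nqtv,nqvw] rk=22  ker:lqwy,ltvy,qtvw,rvwy
b_1=(39−9)−28=2

b_1=2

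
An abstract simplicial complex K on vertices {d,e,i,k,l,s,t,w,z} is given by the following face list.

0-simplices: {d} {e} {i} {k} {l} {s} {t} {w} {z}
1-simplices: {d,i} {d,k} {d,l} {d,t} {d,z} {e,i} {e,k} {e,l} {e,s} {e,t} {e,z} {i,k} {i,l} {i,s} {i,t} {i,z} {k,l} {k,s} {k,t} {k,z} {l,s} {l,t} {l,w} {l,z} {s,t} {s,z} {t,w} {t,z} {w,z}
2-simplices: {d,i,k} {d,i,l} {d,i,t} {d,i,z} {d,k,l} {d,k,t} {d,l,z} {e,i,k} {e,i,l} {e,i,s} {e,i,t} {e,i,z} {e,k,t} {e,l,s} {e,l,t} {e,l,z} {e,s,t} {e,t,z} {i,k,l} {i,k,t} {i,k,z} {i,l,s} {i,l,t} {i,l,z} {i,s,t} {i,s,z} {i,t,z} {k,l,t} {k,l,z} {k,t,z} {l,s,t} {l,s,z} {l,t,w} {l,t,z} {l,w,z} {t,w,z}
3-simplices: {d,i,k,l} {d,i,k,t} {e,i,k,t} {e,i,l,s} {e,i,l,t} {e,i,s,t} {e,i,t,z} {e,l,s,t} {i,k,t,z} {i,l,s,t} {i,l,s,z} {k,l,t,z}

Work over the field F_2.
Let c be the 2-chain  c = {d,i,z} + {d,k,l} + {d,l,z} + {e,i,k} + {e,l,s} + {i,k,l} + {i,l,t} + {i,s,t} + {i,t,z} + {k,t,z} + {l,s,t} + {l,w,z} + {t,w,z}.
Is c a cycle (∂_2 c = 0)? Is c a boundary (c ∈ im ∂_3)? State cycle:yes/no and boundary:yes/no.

n_0=9 n_1=29 n_2=36 n_3=12  [Z2]
∂1: piv[di,dk,dl,dt,dz,ei,es,lw] rk=8  ker:ek,el,et,ez,ik,il,is,it,iz,kl,ks,kt,kz,ls,lt,lz,st,sz,tw,tz,wz
∂2: piv[dik,dil,dit,diz,dkl,dkt,dlz,eik,eil,eis,eit,eiz,els,elt,est,etz,ikz,isz,ltw,lwz] rk=20  ker:ekt,elz,ikl,ikt,ils,ilt,ilz,ist,itz,klt,klz,ktz,lst,lsz,ltz,twz
∂3: piv[dikl,dikt,eikt,eils,eilt,eist,eitz,elst,iktz,ilsz,kltz] rk=11  ker:ilst
∂2c = {d,i} + {d,k} + {e,i} + {e,k} + {e,l} + {e,s} + {i,s} + {i,t} + {k,t} + {k,z} + {l,w} + {t,w} + {t,z}

cycle:no boundary:no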